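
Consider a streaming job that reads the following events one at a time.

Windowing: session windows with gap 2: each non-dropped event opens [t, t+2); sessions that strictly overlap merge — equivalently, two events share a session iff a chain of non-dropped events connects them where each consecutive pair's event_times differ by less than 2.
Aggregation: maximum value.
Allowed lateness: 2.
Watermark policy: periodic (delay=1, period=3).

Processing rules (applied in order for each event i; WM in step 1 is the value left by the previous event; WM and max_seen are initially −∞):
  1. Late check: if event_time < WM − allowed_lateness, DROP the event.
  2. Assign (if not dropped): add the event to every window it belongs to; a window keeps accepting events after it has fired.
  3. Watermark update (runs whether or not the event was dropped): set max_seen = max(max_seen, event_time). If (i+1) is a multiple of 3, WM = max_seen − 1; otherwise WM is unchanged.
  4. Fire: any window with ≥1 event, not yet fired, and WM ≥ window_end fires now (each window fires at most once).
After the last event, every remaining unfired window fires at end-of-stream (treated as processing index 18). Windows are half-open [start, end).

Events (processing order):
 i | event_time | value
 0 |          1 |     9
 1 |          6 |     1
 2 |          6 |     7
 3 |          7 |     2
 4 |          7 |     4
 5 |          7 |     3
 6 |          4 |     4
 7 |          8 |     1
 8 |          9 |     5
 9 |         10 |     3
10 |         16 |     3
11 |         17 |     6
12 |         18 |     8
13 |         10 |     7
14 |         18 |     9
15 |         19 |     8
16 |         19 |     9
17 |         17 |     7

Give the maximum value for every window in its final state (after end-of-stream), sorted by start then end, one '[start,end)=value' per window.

[1,3)=9 [4,6)=4 [6,12)=7 [16,21)=9

i=0 t=1 v=9: → [1,3); WM=−∞
i=1 t=6 v=1: → [6,8); WM=−∞
i=2 t=6 v=7: → [6,8); WM=5
i=3 t=7 v=2: → [6,9); WM=5
i=4 t=7 v=4: → [6,9); WM=5
i=5 t=7 v=3: → [6,9); WM=6
i=6 t=4 v=4: → [4,6); WM=6
i=7 t=8 v=1: → [6,10); WM=6
i=8 t=9 v=5: → [6,11); WM=8
i=9 t=10 v=3: → [6,12); WM=8
i=10 t=16 v=3: → [16,18); WM=8
i=11 t=17 v=6: → [16,19); WM=16
i=12 t=18 v=8: → [16,20); WM=16
i=13 t=10 v=7: DROP (t<16-2); WM=16
i=14 t=18 v=9: → [16,20); WM=17
i=15 t=19 v=8: → [16,21); WM=17
i=16 t=19 v=9: → [16,21); WM=17
i=17 t=17 v=7: → [16,21); WM=18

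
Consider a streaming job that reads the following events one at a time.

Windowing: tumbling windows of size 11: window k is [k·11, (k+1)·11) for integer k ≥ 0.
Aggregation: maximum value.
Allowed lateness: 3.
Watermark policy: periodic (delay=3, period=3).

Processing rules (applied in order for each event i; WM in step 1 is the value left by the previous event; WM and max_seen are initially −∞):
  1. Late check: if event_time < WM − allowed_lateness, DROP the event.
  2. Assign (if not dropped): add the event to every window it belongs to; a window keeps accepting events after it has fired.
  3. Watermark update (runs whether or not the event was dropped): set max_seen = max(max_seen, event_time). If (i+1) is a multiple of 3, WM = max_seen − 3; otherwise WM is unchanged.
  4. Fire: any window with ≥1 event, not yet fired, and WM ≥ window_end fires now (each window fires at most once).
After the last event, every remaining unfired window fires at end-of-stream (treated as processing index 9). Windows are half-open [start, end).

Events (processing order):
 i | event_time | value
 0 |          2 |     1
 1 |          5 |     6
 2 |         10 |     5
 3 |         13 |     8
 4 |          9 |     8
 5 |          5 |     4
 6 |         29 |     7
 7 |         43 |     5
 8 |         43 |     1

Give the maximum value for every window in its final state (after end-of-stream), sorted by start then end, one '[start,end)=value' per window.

i=0 t=2 v=1: → [0,11); WM=−∞
i=1 t=5 v=6: → [0,11); WM=−∞
i=2 t=10 v=5: → [0,11); WM=7
i=3 t=13 v=8: → [11,22); WM=7
i=4 t=9 v=8: → [0,11); WM=7
i=5 t=5 v=4: → [0,11); WM=10
i=6 t=29 v=7: → [22,33); WM=10
i=7 t=43 v=5: → [33,44); WM=10
i=8 t=43 v=1: → [33,44); WM=40; [0,11) fires=8 [11,22) fires=8 [22,33) fires=7

[0,11)=8 [11,22)=8 [22,33)=7 [33,44)=5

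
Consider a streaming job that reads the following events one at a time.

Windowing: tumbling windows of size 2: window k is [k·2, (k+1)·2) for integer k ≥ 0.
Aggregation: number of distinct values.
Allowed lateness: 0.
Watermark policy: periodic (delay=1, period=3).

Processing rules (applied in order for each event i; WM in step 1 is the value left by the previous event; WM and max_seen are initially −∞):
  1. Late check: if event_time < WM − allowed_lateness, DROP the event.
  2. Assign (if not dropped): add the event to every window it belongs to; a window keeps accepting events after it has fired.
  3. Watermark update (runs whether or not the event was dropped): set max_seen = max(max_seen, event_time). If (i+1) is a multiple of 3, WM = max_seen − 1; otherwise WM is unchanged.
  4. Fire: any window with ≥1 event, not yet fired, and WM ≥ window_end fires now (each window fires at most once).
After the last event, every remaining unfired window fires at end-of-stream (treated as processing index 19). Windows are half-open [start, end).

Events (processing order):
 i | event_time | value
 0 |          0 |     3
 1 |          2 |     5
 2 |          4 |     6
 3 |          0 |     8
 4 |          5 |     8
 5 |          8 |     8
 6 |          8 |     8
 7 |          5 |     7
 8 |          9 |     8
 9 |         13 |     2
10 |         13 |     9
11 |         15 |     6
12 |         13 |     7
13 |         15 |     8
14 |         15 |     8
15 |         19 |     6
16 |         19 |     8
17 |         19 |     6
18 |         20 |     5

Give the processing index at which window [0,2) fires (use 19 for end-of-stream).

i=0 t=0 v=3: → [0,2); WM=−∞
i=1 t=2 v=5: → [2,4); WM=−∞
i=2 t=4 v=6: → [4,6); WM=3; [0,2) fires=1
i=3 t=0 v=8: DROP (t<3-0); WM=3
i=4 t=5 v=8: → [4,6); WM=3
i=5 t=8 v=8: → [8,10); WM=7; [2,4) fires=1 [4,6) fires=2
i=6 t=8 v=8: → [8,10); WM=7
i=7 t=5 v=7: DROP (t<7-0); WM=7
i=8 t=9 v=8: → [8,10); WM=8
i=9 t=13 v=2: → [12,14); WM=8
i=10 t=13 v=9: → [12,14); WM=8
i=11 t=15 v=6: → [14,16); WM=14; [8,10) fires=1 [12,14) fires=2
i=12 t=13 v=7: DROP (t<14-0); WM=14
i=13 t=15 v=8: → [14,16); WM=14
i=14 t=15 v=8: → [14,16); WM=14
i=15 t=19 v=6: → [18,20); WM=14
i=16 t=19 v=8: → [18,20); WM=14
i=17 t=19 v=6: → [18,20); WM=18; [14,16) fires=2
i=18 t=20 v=5: → [20,22); WM=18

2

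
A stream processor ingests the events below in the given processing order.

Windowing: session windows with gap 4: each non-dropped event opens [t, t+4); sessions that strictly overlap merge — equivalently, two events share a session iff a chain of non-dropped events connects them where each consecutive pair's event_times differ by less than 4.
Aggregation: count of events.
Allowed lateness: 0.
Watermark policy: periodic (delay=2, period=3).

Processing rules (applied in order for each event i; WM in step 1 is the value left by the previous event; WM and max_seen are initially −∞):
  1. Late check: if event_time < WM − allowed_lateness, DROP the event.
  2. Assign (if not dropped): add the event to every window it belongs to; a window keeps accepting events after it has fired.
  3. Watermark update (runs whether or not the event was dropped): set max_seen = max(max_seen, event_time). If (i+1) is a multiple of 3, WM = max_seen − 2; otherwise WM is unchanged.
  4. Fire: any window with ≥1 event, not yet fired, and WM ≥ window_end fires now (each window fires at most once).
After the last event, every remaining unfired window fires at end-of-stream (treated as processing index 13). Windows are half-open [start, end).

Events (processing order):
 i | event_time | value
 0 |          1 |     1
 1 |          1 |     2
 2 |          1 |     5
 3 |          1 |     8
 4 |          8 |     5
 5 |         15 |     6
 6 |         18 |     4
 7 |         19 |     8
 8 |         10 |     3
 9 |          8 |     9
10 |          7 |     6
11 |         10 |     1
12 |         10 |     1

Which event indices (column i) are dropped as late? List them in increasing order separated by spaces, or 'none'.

8 9 10 11 12

i=0 t=1 v=1: → [1,5); WM=−∞
i=1 t=1 v=2: → [1,5); WM=−∞
i=2 t=1 v=5: → [1,5); WM=-1
i=3 t=1 v=8: → [1,5); WM=-1
i=4 t=8 v=5: → [8,12); WM=-1
i=5 t=15 v=6: → [15,19); WM=13
i=6 t=18 v=4: → [15,22); WM=13
i=7 t=19 v=8: → [15,23); WM=13
i=8 t=10 v=3: DROP (t<13-0); WM=17
i=9 t=8 v=9: DROP (t<17-0); WM=17
i=10 t=7 v=6: DROP (t<17-0); WM=17
i=11 t=10 v=1: DROP (t<17-0); WM=17
i=12 t=10 v=1: DROP (t<17-0); WM=17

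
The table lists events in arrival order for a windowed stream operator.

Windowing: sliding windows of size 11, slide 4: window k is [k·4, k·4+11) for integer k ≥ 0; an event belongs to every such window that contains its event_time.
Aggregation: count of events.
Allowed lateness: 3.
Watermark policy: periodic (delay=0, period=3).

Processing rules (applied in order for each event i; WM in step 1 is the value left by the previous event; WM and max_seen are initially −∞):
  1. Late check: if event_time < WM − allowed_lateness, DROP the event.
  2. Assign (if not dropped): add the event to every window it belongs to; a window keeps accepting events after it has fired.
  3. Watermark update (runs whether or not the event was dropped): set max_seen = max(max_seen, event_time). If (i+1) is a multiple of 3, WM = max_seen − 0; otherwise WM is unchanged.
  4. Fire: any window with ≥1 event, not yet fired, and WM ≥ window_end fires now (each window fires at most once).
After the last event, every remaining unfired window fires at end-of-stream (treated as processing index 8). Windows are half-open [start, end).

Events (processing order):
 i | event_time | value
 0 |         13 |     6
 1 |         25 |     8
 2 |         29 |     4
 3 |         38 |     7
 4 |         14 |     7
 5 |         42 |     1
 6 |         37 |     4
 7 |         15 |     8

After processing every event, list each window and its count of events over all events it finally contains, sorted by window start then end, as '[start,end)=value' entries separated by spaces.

i=0 t=13 v=6: → [12,23),[8,19),[4,15); WM=−∞
i=1 t=25 v=8: → [24,35),[20,31),[16,27); WM=−∞
i=2 t=29 v=4: → [28,39),[24,35),[20,31); WM=29; [4,15) fires=1 [8,19) fires=1 [12,23) fires=1 [16,27) fires=1
i=3 t=38 v=7: → [36,47),[32,43),[28,39); WM=29
i=4 t=14 v=7: DROP (t<29-3); WM=29
i=5 t=42 v=1: → [40,51),[36,47),[32,43); WM=42; [20,31) fires=2 [24,35) fires=2 [28,39) fires=2
i=6 t=37 v=4: DROP (t<42-3); WM=42
i=7 t=15 v=8: DROP (t<42-3); WM=42

[4,15)=1 [8,19)=1 [12,23)=1 [16,27)=1 [20,31)=2 [24,35)=2 [28,39)=2 [32,43)=2 [36,47)=2 [40,51)=1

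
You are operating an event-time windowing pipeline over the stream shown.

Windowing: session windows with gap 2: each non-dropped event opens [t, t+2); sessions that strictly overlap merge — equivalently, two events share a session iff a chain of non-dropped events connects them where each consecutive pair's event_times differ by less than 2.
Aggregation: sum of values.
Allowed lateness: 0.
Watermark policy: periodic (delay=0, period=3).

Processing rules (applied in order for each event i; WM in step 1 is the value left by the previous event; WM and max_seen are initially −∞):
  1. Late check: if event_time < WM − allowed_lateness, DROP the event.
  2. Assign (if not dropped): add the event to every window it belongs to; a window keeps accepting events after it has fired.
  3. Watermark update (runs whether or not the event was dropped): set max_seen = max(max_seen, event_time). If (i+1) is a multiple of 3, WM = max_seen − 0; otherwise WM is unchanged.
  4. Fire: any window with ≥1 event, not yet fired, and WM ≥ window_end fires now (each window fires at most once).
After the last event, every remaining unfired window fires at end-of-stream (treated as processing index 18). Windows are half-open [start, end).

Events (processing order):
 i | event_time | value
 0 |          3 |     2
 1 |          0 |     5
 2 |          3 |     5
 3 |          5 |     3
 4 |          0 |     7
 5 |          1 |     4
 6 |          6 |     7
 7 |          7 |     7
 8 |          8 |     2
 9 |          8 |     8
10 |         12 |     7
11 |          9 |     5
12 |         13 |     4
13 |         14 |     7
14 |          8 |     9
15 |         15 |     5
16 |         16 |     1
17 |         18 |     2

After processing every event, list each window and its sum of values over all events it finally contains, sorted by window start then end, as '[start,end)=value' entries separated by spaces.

[0,2)=5 [3,5)=7 [5,11)=32 [12,18)=24 [18,20)=2

i=0 t=3 v=2: → [3,5); WM=−∞
i=1 t=0 v=5: → [0,2); WM=−∞
i=2 t=3 v=5: → [3,5); WM=3
i=3 t=5 v=3: → [5,7); WM=3
i=4 t=0 v=7: DROP (t<3-0); WM=3
i=5 t=1 v=4: DROP (t<3-0); WM=5
i=6 t=6 v=7: → [5,8); WM=5
i=7 t=7 v=7: → [5,9); WM=5
i=8 t=8 v=2: → [5,10); WM=8
i=9 t=8 v=8: → [5,10); WM=8
i=10 t=12 v=7: → [12,14); WM=8
i=11 t=9 v=5: → [5,11); WM=12
i=12 t=13 v=4: → [12,15); WM=12
i=13 t=14 v=7: → [12,16); WM=12
i=14 t=8 v=9: DROP (t<12-0); WM=14
i=15 t=15 v=5: → [12,17); WM=14
i=16 t=16 v=1: → [12,18); WM=14
i=17 t=18 v=2: → [18,20); WM=18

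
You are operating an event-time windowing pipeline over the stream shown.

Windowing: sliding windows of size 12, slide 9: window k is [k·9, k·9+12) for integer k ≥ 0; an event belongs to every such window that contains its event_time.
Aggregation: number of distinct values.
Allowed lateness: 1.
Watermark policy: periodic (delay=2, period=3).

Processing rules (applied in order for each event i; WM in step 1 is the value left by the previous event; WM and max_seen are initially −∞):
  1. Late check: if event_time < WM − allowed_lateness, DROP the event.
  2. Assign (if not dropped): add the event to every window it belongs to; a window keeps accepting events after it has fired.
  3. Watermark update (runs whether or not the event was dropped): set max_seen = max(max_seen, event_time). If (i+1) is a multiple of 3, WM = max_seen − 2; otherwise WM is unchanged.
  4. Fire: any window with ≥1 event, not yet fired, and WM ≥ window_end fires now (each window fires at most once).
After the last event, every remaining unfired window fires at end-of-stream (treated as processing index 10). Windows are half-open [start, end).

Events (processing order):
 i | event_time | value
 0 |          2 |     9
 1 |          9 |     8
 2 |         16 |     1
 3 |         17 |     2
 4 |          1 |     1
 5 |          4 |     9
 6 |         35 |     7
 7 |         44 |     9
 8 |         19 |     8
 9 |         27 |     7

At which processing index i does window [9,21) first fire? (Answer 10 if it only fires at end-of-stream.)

i=0 t=2 v=9: → [0,12); WM=−∞
i=1 t=9 v=8: → [9,21),[0,12); WM=−∞
i=2 t=16 v=1: → [9,21); WM=14; [0,12) fires=2
i=3 t=17 v=2: → [9,21); WM=14
i=4 t=1 v=1: DROP (t<14-1); WM=14
i=5 t=4 v=9: DROP (t<14-1); WM=15
i=6 t=35 v=7: → [27,39); WM=15
i=7 t=44 v=9: → [36,48); WM=15
i=8 t=19 v=8: → [18,30),[9,21); WM=42; [9,21) fires=3 [18,30) fires=1 [27,39) fires=1
i=9 t=27 v=7: DROP (t<42-1); WM=42

8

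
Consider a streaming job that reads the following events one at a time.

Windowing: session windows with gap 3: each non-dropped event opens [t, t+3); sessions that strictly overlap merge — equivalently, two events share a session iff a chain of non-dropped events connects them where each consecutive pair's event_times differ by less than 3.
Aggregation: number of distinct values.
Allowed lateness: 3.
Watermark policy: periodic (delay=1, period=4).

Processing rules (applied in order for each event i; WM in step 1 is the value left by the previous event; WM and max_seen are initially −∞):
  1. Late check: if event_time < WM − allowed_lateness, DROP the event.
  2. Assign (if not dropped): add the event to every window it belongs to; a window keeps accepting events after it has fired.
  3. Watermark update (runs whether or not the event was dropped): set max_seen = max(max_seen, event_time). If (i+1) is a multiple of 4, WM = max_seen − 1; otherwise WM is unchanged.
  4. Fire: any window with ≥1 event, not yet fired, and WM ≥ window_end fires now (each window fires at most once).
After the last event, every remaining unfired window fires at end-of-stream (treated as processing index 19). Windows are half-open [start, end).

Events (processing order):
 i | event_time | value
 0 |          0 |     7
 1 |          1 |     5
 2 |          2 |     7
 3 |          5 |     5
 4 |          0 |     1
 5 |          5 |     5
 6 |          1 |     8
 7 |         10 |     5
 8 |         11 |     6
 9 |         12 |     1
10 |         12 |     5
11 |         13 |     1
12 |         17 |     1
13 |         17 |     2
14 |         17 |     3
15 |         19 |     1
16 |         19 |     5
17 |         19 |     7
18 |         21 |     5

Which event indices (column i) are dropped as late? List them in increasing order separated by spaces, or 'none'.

4

i=0 t=0 v=7: → [0,3); WM=−∞
i=1 t=1 v=5: → [0,4); WM=−∞
i=2 t=2 v=7: → [0,5); WM=−∞
i=3 t=5 v=5: → [5,8); WM=4
i=4 t=0 v=1: DROP (t<4-3); WM=4
i=5 t=5 v=5: → [5,8); WM=4
i=6 t=1 v=8: → [0,5); WM=4
i=7 t=10 v=5: → [10,13); WM=9
i=8 t=11 v=6: → [10,14); WM=9
i=9 t=12 v=1: → [10,15); WM=9
i=10 t=12 v=5: → [10,15); WM=9
i=11 t=13 v=1: → [10,16); WM=12
i=12 t=17 v=1: → [17,20); WM=12
i=13 t=17 v=2: → [17,20); WM=12
i=14 t=17 v=3: → [17,20); WM=12
i=15 t=19 v=1: → [17,22); WM=18
i=16 t=19 v=5: → [17,22); WM=18
i=17 t=19 v=7: → [17,22); WM=18
i=18 t=21 v=5: → [17,24); WM=18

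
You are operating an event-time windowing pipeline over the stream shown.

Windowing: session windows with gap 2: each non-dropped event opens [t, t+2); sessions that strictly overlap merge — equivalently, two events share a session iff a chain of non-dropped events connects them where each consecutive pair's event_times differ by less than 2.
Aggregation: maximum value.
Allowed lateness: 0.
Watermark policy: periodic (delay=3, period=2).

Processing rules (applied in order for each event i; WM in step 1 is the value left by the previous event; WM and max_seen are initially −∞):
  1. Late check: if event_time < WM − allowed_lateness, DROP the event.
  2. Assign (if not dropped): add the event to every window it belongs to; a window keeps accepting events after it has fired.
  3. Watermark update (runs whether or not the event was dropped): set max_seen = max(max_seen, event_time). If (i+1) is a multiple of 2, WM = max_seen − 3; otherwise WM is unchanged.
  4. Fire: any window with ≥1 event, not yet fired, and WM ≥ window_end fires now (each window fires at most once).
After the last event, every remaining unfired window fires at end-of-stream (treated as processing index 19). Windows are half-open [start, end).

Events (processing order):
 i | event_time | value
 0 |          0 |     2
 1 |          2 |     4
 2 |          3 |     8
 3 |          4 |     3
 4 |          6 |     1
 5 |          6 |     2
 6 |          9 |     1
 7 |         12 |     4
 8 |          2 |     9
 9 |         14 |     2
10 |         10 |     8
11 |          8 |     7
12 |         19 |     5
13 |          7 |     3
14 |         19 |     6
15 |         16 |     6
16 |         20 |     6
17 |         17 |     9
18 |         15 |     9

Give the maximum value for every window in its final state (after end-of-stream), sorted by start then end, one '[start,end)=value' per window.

i=0 t=0 v=2: → [0,2); WM=−∞
i=1 t=2 v=4: → [2,4); WM=-1
i=2 t=3 v=8: → [2,5); WM=-1
i=3 t=4 v=3: → [2,6); WM=1
i=4 t=6 v=1: → [6,8); WM=1
i=5 t=6 v=2: → [6,8); WM=3
i=6 t=9 v=1: → [9,11); WM=3
i=7 t=12 v=4: → [12,14); WM=9
i=8 t=2 v=9: DROP (t<9-0); WM=9
i=9 t=14 v=2: → [14,16); WM=11
i=10 t=10 v=8: DROP (t<11-0); WM=11
i=11 t=8 v=7: DROP (t<11-0); WM=11
i=12 t=19 v=5: → [19,21); WM=11
i=13 t=7 v=3: DROP (t<11-0); WM=16
i=14 t=19 v=6: → [19,21); WM=16
i=15 t=16 v=6: → [16,18); WM=16
i=16 t=20 v=6: → [19,22); WM=16
i=17 t=17 v=9: → [16,19); WM=17
i=18 t=15 v=9: DROP (t<17-0); WM=17

[0,2)=2 [2,6)=8 [6,8)=2 [9,11)=1 [12,14)=4 [14,16)=2 [16,19)=9 [19,22)=6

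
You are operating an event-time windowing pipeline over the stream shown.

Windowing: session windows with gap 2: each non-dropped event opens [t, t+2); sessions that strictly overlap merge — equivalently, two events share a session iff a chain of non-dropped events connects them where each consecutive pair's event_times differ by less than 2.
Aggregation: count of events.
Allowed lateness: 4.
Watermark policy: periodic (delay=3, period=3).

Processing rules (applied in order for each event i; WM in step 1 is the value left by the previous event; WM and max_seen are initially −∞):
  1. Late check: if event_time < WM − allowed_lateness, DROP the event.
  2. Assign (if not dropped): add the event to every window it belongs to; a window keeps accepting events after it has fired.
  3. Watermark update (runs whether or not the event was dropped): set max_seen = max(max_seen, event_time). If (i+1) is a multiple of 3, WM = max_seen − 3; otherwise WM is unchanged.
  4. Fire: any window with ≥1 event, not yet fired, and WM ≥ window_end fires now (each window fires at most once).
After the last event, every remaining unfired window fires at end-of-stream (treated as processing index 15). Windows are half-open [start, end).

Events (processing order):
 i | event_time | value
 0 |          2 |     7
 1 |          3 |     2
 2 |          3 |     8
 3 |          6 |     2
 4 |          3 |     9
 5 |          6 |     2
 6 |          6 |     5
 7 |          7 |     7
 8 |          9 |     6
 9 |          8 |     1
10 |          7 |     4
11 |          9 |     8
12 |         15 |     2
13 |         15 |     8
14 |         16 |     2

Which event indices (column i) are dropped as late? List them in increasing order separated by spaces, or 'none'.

none

i=0 t=2 v=7: → [2,4); WM=−∞
i=1 t=3 v=2: → [2,5); WM=−∞
i=2 t=3 v=8: → [2,5); WM=0
i=3 t=6 v=2: → [6,8); WM=0
i=4 t=3 v=9: → [2,5); WM=0
i=5 t=6 v=2: → [6,8); WM=3
i=6 t=6 v=5: → [6,8); WM=3
i=7 t=7 v=7: → [6,9); WM=3
i=8 t=9 v=6: → [9,11); WM=6
i=9 t=8 v=1: → [6,11); WM=6
i=10 t=7 v=4: → [6,11); WM=6
i=11 t=9 v=8: → [6,11); WM=6
i=12 t=15 v=2: → [15,17); WM=6
i=13 t=15 v=8: → [15,17); WM=6
i=14 t=16 v=2: → [15,18); WM=13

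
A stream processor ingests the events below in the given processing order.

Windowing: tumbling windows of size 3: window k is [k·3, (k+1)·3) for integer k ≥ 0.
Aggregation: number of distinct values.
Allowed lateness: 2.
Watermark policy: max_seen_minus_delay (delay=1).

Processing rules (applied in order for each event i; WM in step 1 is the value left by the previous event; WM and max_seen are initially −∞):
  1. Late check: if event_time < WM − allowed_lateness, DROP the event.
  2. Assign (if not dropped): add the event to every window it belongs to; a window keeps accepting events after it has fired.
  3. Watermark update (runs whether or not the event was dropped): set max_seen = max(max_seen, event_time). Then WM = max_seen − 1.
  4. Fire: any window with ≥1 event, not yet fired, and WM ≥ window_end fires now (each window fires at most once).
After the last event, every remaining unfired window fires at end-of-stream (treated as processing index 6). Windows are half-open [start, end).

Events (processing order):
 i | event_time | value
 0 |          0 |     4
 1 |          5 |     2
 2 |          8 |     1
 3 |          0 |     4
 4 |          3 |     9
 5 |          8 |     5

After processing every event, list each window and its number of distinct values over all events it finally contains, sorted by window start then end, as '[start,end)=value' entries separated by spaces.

[0,3)=1 [3,6)=1 [6,9)=2

i=0 t=0 v=4: → [0,3); WM=-1
i=1 t=5 v=2: → [3,6); WM=4; [0,3) fires=1
i=2 t=8 v=1: → [6,9); WM=7; [3,6) fires=1
i=3 t=0 v=4: DROP (t<7-2); WM=7
i=4 t=3 v=9: DROP (t<7-2); WM=7
i=5 t=8 v=5: → [6,9); WM=7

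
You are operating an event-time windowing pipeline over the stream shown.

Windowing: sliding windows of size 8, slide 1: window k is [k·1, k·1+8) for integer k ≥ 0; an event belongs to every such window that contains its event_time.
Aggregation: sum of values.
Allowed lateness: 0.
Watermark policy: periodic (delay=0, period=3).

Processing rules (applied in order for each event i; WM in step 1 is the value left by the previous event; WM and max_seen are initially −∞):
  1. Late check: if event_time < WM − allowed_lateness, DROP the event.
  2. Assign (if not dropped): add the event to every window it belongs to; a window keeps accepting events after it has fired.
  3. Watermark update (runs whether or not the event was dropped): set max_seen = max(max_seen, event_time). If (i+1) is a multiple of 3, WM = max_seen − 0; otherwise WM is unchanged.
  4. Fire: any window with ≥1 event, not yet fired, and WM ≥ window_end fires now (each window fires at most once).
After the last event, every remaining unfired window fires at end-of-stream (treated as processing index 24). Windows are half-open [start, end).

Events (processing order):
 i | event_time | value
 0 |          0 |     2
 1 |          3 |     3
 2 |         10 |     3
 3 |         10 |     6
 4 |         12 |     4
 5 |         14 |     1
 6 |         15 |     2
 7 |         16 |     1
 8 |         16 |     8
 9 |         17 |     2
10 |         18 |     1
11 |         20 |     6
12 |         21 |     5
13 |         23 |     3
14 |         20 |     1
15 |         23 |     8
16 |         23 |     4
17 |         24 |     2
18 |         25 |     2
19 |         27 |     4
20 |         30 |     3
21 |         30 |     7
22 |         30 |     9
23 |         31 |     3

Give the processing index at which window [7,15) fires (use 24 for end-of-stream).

i=0 t=0 v=2: → [0,8); WM=−∞
i=1 t=3 v=3: → [3,11),[2,10),[1,9),[0,8); WM=−∞
i=2 t=10 v=3: → [10,18),[9,17),[8,16),[7,15),[6,14),[5,13),[4,12),[3,11); WM=10; [0,8) fires=5 [1,9) fires=3 [2,10) fires=3
i=3 t=10 v=6: → [10,18),[9,17),[8,16),[7,15),[6,14),[5,13),[4,12),[3,11); WM=10
i=4 t=12 v=4: → [12,20),[11,19),[10,18),[9,17),[8,16),[7,15),[6,14),[5,13); WM=10
i=5 t=14 v=1: → [14,22),[13,21),[12,20),[11,19),[10,18),[9,17),[8,16),[7,15); WM=14; [3,11) fires=12 [4,12) fires=9 [5,13) fires=13 [6,14) fires=13
i=6 t=15 v=2: → [15,23),[14,22),[13,21),[12,20),[11,19),[10,18),[9,17),[8,16); WM=14
i=7 t=16 v=1: → [16,24),[15,23),[14,22),[13,21),[12,20),[11,19),[10,18),[9,17); WM=14
i=8 t=16 v=8: → [16,24),[15,23),[14,22),[13,21),[12,20),[11,19),[10,18),[9,17); WM=16; [7,15) fires=14 [8,16) fires=16
i=9 t=17 v=2: → [17,25),[16,24),[15,23),[14,22),[13,21),[12,20),[11,19),[10,18); WM=16
i=10 t=18 v=1: → [18,26),[17,25),[16,24),[15,23),[14,22),[13,21),[12,20),[11,19); WM=16
i=11 t=20 v=6: → [20,28),[19,27),[18,26),[17,25),[16,24),[15,23),[14,22),[13,21); WM=20; [9,17) fires=25 [10,18) fires=27 [11,19) fires=19 [12,20) fires=19
i=12 t=21 v=5: → [21,29),[20,28),[19,27),[18,26),[17,25),[16,24),[15,23),[14,22); WM=20
i=13 t=23 v=3: → [23,31),[22,30),[21,29),[20,28),[19,27),[18,26),[17,25),[16,24); WM=20
i=14 t=20 v=1: → [20,28),[19,27),[18,26),[17,25),[16,24),[15,23),[14,22),[13,21); WM=23; [13,21) fires=22 [14,22) fires=27 [15,23) fires=26
i=15 t=23 v=8: → [23,31),[22,30),[21,29),[20,28),[19,27),[18,26),[17,25),[16,24); WM=23
i=16 t=23 v=4: → [23,31),[22,30),[21,29),[20,28),[19,27),[18,26),[17,25),[16,24); WM=23
i=17 t=24 v=2: → [24,32),[23,31),[22,30),[21,29),[20,28),[19,27),[18,26),[17,25); WM=24; [16,24) fires=39
i=18 t=25 v=2: → [25,33),[24,32),[23,31),[22,30),[21,29),[20,28),[19,27),[18,26); WM=24
i=19 t=27 v=4: → [27,35),[26,34),[25,33),[24,32),[23,31),[22,30),[21,29),[20,28); WM=24
i=20 t=30 v=3: → [30,38),[29,37),[28,36),[27,35),[26,34),[25,33),[24,32),[23,31); WM=30; [17,25) fires=32 [18,26) fires=32 [19,27) fires=31 [20,28) fires=35 [21,29) fires=28 [22,30) fires=23
i=21 t=30 v=7: → [30,38),[29,37),[28,36),[27,35),[26,34),[25,33),[24,32),[23,31); WM=30
i=22 t=30 v=9: → [30,38),[29,37),[28,36),[27,35),[26,34),[25,33),[24,32),[23,31); WM=30
i=23 t=31 v=3: → [31,39),[30,38),[29,37),[28,36),[27,35),[26,34),[25,33),[24,32); WM=31; [23,31) fires=42

8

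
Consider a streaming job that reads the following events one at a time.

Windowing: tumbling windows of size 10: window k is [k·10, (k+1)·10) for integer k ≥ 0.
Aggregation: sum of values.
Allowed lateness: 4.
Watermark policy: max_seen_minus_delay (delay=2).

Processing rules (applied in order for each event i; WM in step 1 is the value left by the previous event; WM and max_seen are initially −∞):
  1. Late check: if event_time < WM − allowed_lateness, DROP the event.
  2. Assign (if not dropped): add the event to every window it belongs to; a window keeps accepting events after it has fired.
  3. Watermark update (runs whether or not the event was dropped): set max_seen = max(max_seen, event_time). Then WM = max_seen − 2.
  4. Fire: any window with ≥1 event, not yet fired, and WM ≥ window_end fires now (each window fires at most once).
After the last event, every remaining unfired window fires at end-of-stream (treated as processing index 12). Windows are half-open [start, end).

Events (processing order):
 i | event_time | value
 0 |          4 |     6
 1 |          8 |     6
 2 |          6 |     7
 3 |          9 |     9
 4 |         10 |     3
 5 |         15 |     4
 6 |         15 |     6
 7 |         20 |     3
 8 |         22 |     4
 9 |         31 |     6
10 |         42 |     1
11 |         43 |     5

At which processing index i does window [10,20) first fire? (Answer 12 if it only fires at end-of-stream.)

8

i=0 t=4 v=6: → [0,10); WM=2
i=1 t=8 v=6: → [0,10); WM=6
i=2 t=6 v=7: → [0,10); WM=6
i=3 t=9 v=9: → [0,10); WM=7
i=4 t=10 v=3: → [10,20); WM=8
i=5 t=15 v=4: → [10,20); WM=13; [0,10) fires=28
i=6 t=15 v=6: → [10,20); WM=13
i=7 t=20 v=3: → [20,30); WM=18
i=8 t=22 v=4: → [20,30); WM=20; [10,20) fires=13
i=9 t=31 v=6: → [30,40); WM=29
i=10 t=42 v=1: → [40,50); WM=40; [20,30) fires=7 [30,40) fires=6
i=11 t=43 v=5: → [40,50); WM=41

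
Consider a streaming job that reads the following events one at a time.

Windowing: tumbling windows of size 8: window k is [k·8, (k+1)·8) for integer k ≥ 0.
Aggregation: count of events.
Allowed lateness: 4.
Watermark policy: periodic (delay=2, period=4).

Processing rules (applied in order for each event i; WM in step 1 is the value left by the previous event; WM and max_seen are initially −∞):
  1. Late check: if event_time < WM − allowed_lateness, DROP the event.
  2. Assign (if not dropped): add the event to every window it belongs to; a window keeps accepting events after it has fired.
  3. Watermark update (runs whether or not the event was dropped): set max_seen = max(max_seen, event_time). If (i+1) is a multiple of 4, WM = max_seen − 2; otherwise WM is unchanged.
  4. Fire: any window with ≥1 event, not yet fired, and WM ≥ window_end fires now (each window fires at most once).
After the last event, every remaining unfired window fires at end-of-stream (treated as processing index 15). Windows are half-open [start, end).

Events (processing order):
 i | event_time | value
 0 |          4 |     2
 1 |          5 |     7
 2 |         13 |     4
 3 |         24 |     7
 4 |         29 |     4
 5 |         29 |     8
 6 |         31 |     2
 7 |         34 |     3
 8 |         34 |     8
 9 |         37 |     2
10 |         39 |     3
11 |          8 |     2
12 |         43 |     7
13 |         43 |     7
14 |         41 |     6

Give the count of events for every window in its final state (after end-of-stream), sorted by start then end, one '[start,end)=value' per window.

i=0 t=4 v=2: → [0,8); WM=−∞
i=1 t=5 v=7: → [0,8); WM=−∞
i=2 t=13 v=4: → [8,16); WM=−∞
i=3 t=24 v=7: → [24,32); WM=22; [0,8) fires=2 [8,16) fires=1
i=4 t=29 v=4: → [24,32); WM=22
i=5 t=29 v=8: → [24,32); WM=22
i=6 t=31 v=2: → [24,32); WM=22
i=7 t=34 v=3: → [32,40); WM=32; [24,32) fires=4
i=8 t=34 v=8: → [32,40); WM=32
i=9 t=37 v=2: → [32,40); WM=32
i=10 t=39 v=3: → [32,40); WM=32
i=11 t=8 v=2: DROP (t<32-4); WM=37
i=12 t=43 v=7: → [40,48); WM=37
i=13 t=43 v=7: → [40,48); WM=37
i=14 t=41 v=6: → [40,48); WM=37

[0,8)=2 [8,16)=1 [24,32)=4 [32,40)=4 [40,48)=3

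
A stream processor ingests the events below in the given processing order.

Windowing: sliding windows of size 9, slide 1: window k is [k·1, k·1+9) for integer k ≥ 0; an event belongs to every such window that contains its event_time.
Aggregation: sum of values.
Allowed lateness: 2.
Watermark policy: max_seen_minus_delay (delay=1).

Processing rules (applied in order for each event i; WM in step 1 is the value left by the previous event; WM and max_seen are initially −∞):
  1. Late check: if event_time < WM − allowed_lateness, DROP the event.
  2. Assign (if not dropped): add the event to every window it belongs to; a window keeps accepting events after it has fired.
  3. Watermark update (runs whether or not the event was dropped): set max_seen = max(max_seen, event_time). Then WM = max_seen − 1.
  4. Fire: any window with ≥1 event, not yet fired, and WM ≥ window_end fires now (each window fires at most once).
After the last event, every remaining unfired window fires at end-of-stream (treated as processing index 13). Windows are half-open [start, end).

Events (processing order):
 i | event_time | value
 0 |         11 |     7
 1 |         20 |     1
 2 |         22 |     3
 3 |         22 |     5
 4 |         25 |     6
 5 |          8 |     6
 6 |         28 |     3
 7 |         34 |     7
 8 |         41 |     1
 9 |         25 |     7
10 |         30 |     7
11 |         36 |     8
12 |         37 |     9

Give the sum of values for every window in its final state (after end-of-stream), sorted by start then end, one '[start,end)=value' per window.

[3,12)=7 [4,13)=7 [5,14)=7 [6,15)=7 [7,16)=7 [8,17)=7 [9,18)=7 [10,19)=7 [11,20)=7 [12,21)=1 [13,22)=1 [14,23)=9 [15,24)=9 [16,25)=9 [17,26)=15 [18,27)=15 [19,28)=15 [20,29)=18 [21,30)=17 [22,31)=17 [23,32)=9 [24,33)=9 [25,34)=9 [26,35)=10 [27,36)=10 [28,37)=10 [29,38)=7 [30,39)=7 [31,40)=7 [32,41)=7 [33,42)=8 [34,43)=8 [35,44)=1 [36,45)=1 [37,46)=1 [38,47)=1 [39,48)=1 [40,49)=1 [41,50)=1

i=0 t=11 v=7: → [11,20),[10,19),[9,18),[8,17),[7,16),[6,15),[5,14),[4,13),[3,12); WM=10
i=1 t=20 v=1: → [20,29),[19,28),[18,27),[17,26),[16,25),[15,24),[14,23),[13,22),[12,21); WM=19; [3,12) fires=7 [4,13) fires=7 [5,14) fires=7 [6,15) fires=7 [7,16) fires=7 [8,17) fires=7 [9,18) fires=7 [10,19) fires=7
i=2 t=22 v=3: → [22,31),[21,30),[20,29),[19,28),[18,27),[17,26),[16,25),[15,24),[14,23); WM=21; [11,20) fires=7 [12,21) fires=1
i=3 t=22 v=5: → [22,31),[21,30),[20,29),[19,28),[18,27),[17,26),[16,25),[15,24),[14,23); WM=21
i=4 t=25 v=6: → [25,34),[24,33),[23,32),[22,31),[21,30),[20,29),[19,28),[18,27),[17,26); WM=24; [13,22) fires=1 [14,23) fires=9 [15,24) fires=9
i=5 t=8 v=6: DROP (t<24-2); WM=24
i=6 t=28 v=3: → [28,37),[27,36),[26,35),[25,34),[24,33),[23,32),[22,31),[21,30),[20,29); WM=27; [16,25) fires=9 [17,26) fires=15 [18,27) fires=15
i=7 t=34 v=7: → [34,43),[33,42),[32,41),[31,40),[30,39),[29,38),[28,37),[27,36),[26,35); WM=33; [19,28) fires=15 [20,29) fires=18 [21,30) fires=17 [22,31) fires=17 [23,32) fires=9 [24,33) fires=9
i=8 t=41 v=1: → [41,50),[40,49),[39,48),[38,47),[37,46),[36,45),[35,44),[34,43),[33,42); WM=40; [25,34) fires=9 [26,35) fires=10 [27,36) fires=10 [28,37) fires=10 [29,38) fires=7 [30,39) fires=7 [31,40) fires=7
i=9 t=25 v=7: DROP (t<40-2); WM=40
i=10 t=30 v=7: DROP (t<40-2); WM=40
i=11 t=36 v=8: DROP (t<40-2); WM=40
i=12 t=37 v=9: DROP (t<40-2); WM=40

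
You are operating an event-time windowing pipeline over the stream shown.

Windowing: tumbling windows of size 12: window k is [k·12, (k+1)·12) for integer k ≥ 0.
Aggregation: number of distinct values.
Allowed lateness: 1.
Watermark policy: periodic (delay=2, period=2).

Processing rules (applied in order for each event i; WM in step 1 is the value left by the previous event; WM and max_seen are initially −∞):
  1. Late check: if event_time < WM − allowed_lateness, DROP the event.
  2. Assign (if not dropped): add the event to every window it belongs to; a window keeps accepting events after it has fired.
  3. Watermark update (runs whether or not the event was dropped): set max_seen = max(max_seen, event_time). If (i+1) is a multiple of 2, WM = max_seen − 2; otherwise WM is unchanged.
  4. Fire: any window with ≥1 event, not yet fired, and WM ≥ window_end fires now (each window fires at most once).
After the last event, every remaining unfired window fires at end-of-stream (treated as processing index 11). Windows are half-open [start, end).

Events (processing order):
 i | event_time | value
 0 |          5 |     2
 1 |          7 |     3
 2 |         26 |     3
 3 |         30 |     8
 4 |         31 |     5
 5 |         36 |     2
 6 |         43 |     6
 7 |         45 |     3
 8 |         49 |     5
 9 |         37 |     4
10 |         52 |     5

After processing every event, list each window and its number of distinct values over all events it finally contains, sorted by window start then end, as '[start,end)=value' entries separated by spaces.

i=0 t=5 v=2: → [0,12); WM=−∞
i=1 t=7 v=3: → [0,12); WM=5
i=2 t=26 v=3: → [24,36); WM=5
i=3 t=30 v=8: → [24,36); WM=28; [0,12) fires=2
i=4 t=31 v=5: → [24,36); WM=28
i=5 t=36 v=2: → [36,48); WM=34
i=6 t=43 v=6: → [36,48); WM=34
i=7 t=45 v=3: → [36,48); WM=43; [24,36) fires=3
i=8 t=49 v=5: → [48,60); WM=43
i=9 t=37 v=4: DROP (t<43-1); WM=47
i=10 t=52 v=5: → [48,60); WM=47

[0,12)=2 [24,36)=3 [36,48)=3 [48,60)=1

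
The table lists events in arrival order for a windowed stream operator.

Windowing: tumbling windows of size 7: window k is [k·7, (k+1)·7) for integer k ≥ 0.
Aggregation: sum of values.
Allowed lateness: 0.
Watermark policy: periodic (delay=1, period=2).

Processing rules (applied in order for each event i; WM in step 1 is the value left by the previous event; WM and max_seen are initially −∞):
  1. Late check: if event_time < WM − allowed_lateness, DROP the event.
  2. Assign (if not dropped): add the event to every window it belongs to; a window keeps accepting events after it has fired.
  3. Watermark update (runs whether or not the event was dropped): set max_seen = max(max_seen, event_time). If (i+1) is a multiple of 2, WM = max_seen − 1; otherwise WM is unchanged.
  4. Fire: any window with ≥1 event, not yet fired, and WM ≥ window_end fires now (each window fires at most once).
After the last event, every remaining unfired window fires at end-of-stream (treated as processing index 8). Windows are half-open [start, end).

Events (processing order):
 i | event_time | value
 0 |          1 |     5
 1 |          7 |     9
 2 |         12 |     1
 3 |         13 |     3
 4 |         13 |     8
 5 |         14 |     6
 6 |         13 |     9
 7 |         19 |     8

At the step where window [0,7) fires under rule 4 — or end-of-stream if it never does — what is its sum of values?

i=0 t=1 v=5: → [0,7); WM=−∞
i=1 t=7 v=9: → [7,14); WM=6
i=2 t=12 v=1: → [7,14); WM=6
i=3 t=13 v=3: → [7,14); WM=12; [0,7) fires=5
i=4 t=13 v=8: → [7,14); WM=12
i=5 t=14 v=6: → [14,21); WM=13
i=6 t=13 v=9: → [7,14); WM=13
i=7 t=19 v=8: → [14,21); WM=18; [7,14) fires=30

5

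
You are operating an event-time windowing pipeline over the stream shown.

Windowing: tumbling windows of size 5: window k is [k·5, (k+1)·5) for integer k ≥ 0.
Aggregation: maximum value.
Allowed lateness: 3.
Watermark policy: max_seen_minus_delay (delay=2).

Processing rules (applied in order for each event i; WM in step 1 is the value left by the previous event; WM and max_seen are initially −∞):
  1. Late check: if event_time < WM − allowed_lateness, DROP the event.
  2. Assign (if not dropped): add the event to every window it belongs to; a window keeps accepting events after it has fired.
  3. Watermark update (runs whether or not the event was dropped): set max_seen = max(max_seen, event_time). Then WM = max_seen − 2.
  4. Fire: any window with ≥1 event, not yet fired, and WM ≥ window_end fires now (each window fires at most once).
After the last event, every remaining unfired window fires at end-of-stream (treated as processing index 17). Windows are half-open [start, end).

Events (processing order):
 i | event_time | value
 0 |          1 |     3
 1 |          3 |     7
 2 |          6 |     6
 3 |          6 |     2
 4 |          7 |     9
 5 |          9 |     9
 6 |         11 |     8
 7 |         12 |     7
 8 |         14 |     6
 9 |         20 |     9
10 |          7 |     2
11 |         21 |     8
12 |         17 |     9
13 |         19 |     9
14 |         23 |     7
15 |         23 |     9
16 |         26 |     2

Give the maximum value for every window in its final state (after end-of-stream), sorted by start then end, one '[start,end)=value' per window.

[0,5)=7 [5,10)=9 [10,15)=8 [15,20)=9 [20,25)=9 [25,30)=2

i=0 t=1 v=3: → [0,5); WM=-1
i=1 t=3 v=7: → [0,5); WM=1
i=2 t=6 v=6: → [5,10); WM=4
i=3 t=6 v=2: → [5,10); WM=4
i=4 t=7 v=9: → [5,10); WM=5; [0,5) fires=7
i=5 t=9 v=9: → [5,10); WM=7
i=6 t=11 v=8: → [10,15); WM=9
i=7 t=12 v=7: → [10,15); WM=10; [5,10) fires=9
i=8 t=14 v=6: → [10,15); WM=12
i=9 t=20 v=9: → [20,25); WM=18; [10,15) fires=8
i=10 t=7 v=2: DROP (t<18-3); WM=18
i=11 t=21 v=8: → [20,25); WM=19
i=12 t=17 v=9: → [15,20); WM=19
i=13 t=19 v=9: → [15,20); WM=19
i=14 t=23 v=7: → [20,25); WM=21; [15,20) fires=9
i=15 t=23 v=9: → [20,25); WM=21
i=16 t=26 v=2: → [25,30); WM=24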